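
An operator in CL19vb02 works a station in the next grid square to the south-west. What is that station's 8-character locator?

CL19ub91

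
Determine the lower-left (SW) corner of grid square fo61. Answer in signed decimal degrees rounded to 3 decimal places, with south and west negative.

Field F=5, O=14: +5·20° lon, +14·10° lat → SW at lon -80°, lat 50°.
Square 6, 1: +6·2° lon, +1·1° lat → SW at lon -68°, lat 51°.
latitude 51.000, longitude -68.000.

51.000, -68.000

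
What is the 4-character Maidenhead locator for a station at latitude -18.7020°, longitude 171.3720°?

Shift to the Maidenhead origin (180°W, 90°S): lon 351.37, lat 71.30.
Field: 351.37/20 → 17 → R, 71.30/10 → 7 → H; chars RH.
Square: 11.37/2 → 5, 1.30/1 → 1; chars 51.

RH51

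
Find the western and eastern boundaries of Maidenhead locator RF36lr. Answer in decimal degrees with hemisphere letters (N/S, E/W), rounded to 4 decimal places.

166.9167° E, 167.0000° E

Field R=17, F=5: +17·20° lon, +5·10° lat → SW at lon 160°, lat -40°.
Square 3, 6: +3·2° lon, +6·1° lat → SW at lon 166°, lat -34°.
Subsquare l=11, r=17: +11·0.0833333° lon, +17·0.0416667° lat → SW at lon 166.917°, lat -33.2917°.
Cell spans 0.0833333° lon × 0.0416667° lat.
west 166.9167° E, east 167.0000° E.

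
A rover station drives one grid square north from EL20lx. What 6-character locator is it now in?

EL21la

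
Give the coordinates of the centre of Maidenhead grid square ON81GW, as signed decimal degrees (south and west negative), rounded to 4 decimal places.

Field O=14, N=13: +14·20° lon, +13·10° lat → SW at lon 100°, lat 40°.
Square 8, 1: +8·2° lon, +1·1° lat → SW at lon 116°, lat 41°.
Subsquare g=6, w=22: +6·0.0833333° lon, +22·0.0416667° lat → SW at lon 116.5°, lat 41.9167°.
Cell spans 0.0833333° lon × 0.0416667° lat. Centre is SW corner plus half of each.
latitude 41.9375, longitude 116.5417.

41.9375, 116.5417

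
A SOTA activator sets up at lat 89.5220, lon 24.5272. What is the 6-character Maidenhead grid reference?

KR29gm

Offset from 180°W / 90°S: lon 204.5272°, lat 179.5220°.
Field: 204.5272/20 → 10 → K, 179.5220/10 → 17 → R; chars KR.
Square: 4.5272/2 → 2, 9.5220/1 → 9; chars 29.
Subsquare: 0.5272/0.0833333 → 6 → g, 0.5220/0.0416667 → 12 → m; chars gm.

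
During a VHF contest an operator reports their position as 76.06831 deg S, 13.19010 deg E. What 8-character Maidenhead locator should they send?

JB63ow23

Shift to the Maidenhead origin (180°W, 90°S): lon 193.19010, lat 13.93169.
Field: 193.19010/20 → 9 → J, 13.93169/10 → 1 → B; chars JB.
Square: 13.19010/2 → 6, 3.93169/1 → 3; chars 63.
Subsquare: 1.19010/0.0833333 → 14 → o, 0.93169/0.0416667 → 22 → w; chars ow.
Extended square: 0.02343/0.00833333 → 2, 0.01502/0.00416667 → 3; chars 23.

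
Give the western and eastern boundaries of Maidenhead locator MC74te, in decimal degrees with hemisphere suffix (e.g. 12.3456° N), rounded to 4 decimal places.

Field M=12, C=2: +12·20° lon, +2·10° lat → SW at lon 60°, lat -70°.
Square 7, 4: +7·2° lon, +4·1° lat → SW at lon 74°, lat -66°.
Subsquare t=19, e=4: +19·0.0833333° lon, +4·0.0416667° lat → SW at lon 75.5833°, lat -65.8333°.
Cell spans 0.0833333° lon × 0.0416667° lat.
west 75.5833° E, east 75.6667° E.

75.5833° E, 75.6667° E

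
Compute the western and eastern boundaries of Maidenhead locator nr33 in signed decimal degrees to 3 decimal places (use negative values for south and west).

86.000, 88.000

Field N=13, R=17: +13·20° lon, +17·10° lat → SW at lon 80°, lat 80°.
Square 3, 3: +3·2° lon, +3·1° lat → SW at lon 86°, lat 83°.
Cell spans 2° lon × 1° lat.
west 86.000, east 88.000.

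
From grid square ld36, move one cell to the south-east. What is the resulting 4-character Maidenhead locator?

LD45

Longitude square 3; +1 → 4.
Latitude square 6; −1 → 5.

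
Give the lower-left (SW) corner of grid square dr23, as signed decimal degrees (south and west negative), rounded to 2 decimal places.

Field D=3, R=17: +3·20° lon, +17·10° lat → SW at lon -120°, lat 80°.
Square 2, 3: +2·2° lon, +3·1° lat → SW at lon -116°, lat 83°.
latitude 83.00, longitude -116.00.

83.00, -116.00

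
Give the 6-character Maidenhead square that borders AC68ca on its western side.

AC68ba

Longitude subsquare c = 2; −1 → 1 = b.
The latitude characters are unchanged.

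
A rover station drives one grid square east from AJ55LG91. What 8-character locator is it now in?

Longitude extended square 9; +1 → 10, wraps to 0, carry into subsquare.
Longitude subsquare l = 11; +1 → 12 = m.
The latitude characters are unchanged.

AJ55mg01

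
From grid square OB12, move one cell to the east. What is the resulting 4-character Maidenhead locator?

Longitude square 1; +1 → 2.
The latitude characters are unchanged.

OB22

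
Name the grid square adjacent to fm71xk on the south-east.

Longitude subsquare x = 23; +1 → 24, wraps to 0 = a, carry into square.
Longitude square 7; +1 → 8.
Latitude subsquare k = 10; −1 → 9 = j.

FM81aj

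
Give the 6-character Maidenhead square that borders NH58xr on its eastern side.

Longitude subsquare x = 23; +1 → 24, wraps to 0 = a, carry into square.
Longitude square 5; +1 → 6.
The latitude characters are unchanged.

NH68ar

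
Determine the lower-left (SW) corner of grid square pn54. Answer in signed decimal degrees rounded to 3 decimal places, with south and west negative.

Field P=15, N=13: +15·20° lon, +13·10° lat → SW at lon 120°, lat 40°.
Square 5, 4: +5·2° lon, +4·1° lat → SW at lon 130°, lat 44°.
latitude 44.000, longitude 130.000.

44.000, 130.000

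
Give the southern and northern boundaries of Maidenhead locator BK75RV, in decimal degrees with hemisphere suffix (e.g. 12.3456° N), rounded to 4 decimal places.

15.8750° N, 15.9167° N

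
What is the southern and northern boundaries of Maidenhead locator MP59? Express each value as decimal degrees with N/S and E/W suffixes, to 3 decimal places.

69.000° N, 70.000° N

Field M=12, P=15: +12·20° lon, +15·10° lat → SW at lon 60°, lat 60°.
Square 5, 9: +5·2° lon, +9·1° lat → SW at lon 70°, lat 69°.
Cell spans 2° lon × 1° lat.
south 69.000° N, north 70.000° N.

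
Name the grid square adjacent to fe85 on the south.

Latitude square 5; −1 → 4.
The longitude characters are unchanged.

FE84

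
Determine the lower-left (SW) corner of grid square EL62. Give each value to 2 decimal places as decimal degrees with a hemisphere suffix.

22.00° N, 88.00° W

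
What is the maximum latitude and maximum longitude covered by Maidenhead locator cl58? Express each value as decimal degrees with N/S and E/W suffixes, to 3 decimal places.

Field C=2, L=11: +2·20° lon, +11·10° lat → SW at lon -140°, lat 20°.
Square 5, 8: +5·2° lon, +8·1° lat → SW at lon -130°, lat 28°.
Cell spans 2° lon × 1° lat. NE corner is SW corner plus one full cell.
latitude 29.000° N, longitude 128.000° W.

29.000° N, 128.000° W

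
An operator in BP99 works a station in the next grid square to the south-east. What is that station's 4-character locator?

CP08

Longitude square 9; +1 → 10, wraps to 0, carry into field.
Longitude field B = 1; +1 → 2 = C.
Latitude square 9; −1 → 8.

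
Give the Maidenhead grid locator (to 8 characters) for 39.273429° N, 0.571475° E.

Offset from 180°W / 90°S: lon 180.57147°, lat 129.27343°.
Field (20°×10°, letters A–R): 180.57147/20 → 9 → J, 129.27343/10 → 12 → M; chars JM.
Square (2°×1°, digits 0–9): 0.57147/2 → 0, 9.27343/1 → 9; chars 09.
Subsquare (5′×2.5′, letters a–x): 0.57147/0.0833333 → 6 → g, 0.27343/0.0416667 → 6 → g; chars gg.
Extended square (30″×15″, digits 0–9): 0.07147/0.00833333 → 8, 0.02343/0.00416667 → 5; chars 85.

JM09gg85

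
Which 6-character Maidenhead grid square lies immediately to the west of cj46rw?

CJ46qw

Longitude subsquare r = 17; −1 → 16 = q.
The latitude characters are unchanged.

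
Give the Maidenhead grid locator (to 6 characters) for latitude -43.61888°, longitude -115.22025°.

DE26jj

Shift to the Maidenhead origin (180°W, 90°S): lon 64.7798, lat 46.3811.
Field: 64.7798/20 → 3 → D, 46.3811/10 → 4 → E; chars DE.
Square: 4.7798/2 → 2, 6.3811/1 → 6; chars 26.
Subsquare: 0.7798/0.0833333 → 9 → j, 0.3811/0.0416667 → 9 → j; chars jj.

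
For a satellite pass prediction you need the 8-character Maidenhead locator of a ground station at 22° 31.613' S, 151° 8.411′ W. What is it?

BG47kl33

Shift to the Maidenhead origin (180°W, 90°S): lon 28.85982, lat 67.47312.
Field: 28.85982/20 → 1 → B, 67.47312/10 → 6 → G; chars BG.
Square: 8.85982/2 → 4, 7.47312/1 → 7; chars 47.
Subsquare: 0.85982/0.0833333 → 10 → k, 0.47312/0.0416667 → 11 → l; chars kl.
Extended square: 0.02648/0.00833333 → 3, 0.01478/0.00416667 → 3; chars 33.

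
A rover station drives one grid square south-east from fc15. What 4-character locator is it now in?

FC24

Longitude square 1; +1 → 2.
Latitude square 5; −1 → 4.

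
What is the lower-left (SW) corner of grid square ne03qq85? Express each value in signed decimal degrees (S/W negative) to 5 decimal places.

-46.31250, 81.40000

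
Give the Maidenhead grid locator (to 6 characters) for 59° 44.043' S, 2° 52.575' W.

Add 180° to longitude and 90° to latitude: 177.1238, 30.2659.
Field (20°×10°, letters A–R): lon ⌊177.1238/20⌋ = 8 → I; lat ⌊30.2659/10⌋ = 3 → D.
Square (2°×1°, digits 0–9): lon ⌊17.1238/2⌋ = 8; lat ⌊0.2659/1⌋ = 0.
Subsquare (5′×2.5′, letters a–x): lon ⌊1.1238/0.0833333⌋ = 13 → n; lat ⌊0.2659/0.0416667⌋ = 6 → g.

ID80ng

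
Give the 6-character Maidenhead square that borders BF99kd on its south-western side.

Longitude subsquare k = 10; −1 → 9 = j.
Latitude subsquare d = 3; −1 → 2 = c.

BF99jc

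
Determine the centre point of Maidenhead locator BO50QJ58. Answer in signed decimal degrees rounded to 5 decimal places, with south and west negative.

50.41042, -148.62083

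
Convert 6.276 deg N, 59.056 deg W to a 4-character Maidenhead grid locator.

GJ06

Offset from 180°W / 90°S: lon 120.94°, lat 96.28°.
Field: 120.94/20 → 6 → G, 96.28/10 → 9 → J; chars GJ.
Square: 0.94/2 → 0, 6.28/1 → 6; chars 06.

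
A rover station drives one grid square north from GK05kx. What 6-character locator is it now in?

GK06ka

Latitude subsquare x = 23; +1 → 24, wraps to 0 = a, carry into square.
Latitude square 5; +1 → 6.
The longitude characters are unchanged.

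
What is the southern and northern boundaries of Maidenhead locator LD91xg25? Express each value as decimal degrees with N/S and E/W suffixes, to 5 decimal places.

Field L=11, D=3: +11·20° lon, +3·10° lat → SW at lon 40°, lat -60°.
Square 9, 1: +9·2° lon, +1·1° lat → SW at lon 58°, lat -59°.
Subsquare x=23, g=6: +23·0.0833333° lon, +6·0.0416667° lat → SW at lon 59.9167°, lat -58.75°.
Extended square 2, 5: +2·0.00833333° lon, +5·0.00416667° lat → SW at lon 59.9333°, lat -58.7292°.
Cell spans 0.00833333° lon × 0.00416667° lat.
south 58.72917° S, north 58.72500° S.

58.72917° S, 58.72500° S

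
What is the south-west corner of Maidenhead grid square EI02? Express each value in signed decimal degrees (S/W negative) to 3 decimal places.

-8.000, -100.000

Field E=4, I=8: +4·20° lon, +8·10° lat → SW at lon -100°, lat -10°.
Square 0, 2: +0·2° lon, +2·1° lat → SW at lon -100°, lat -8°.
latitude -8.000, longitude -100.000.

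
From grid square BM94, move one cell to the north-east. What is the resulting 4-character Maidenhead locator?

CM05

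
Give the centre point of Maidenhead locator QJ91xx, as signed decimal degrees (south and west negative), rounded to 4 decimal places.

Field Q=16, J=9: +16·20° lon, +9·10° lat → SW at lon 140°, lat 0°.
Square 9, 1: +9·2° lon, +1·1° lat → SW at lon 158°, lat 1°.
Subsquare x=23, x=23: +23·0.0833333° lon, +23·0.0416667° lat → SW at lon 159.917°, lat 1.95833°.
Cell spans 0.0833333° lon × 0.0416667° lat. Centre is SW corner plus half of each.
latitude 1.9792, longitude 159.9583.

1.9792, 159.9583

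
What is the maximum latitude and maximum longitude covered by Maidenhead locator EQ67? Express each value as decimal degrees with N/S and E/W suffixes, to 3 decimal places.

Field E=4, Q=16: +4·20° lon, +16·10° lat → SW at lon -100°, lat 70°.
Square 6, 7: +6·2° lon, +7·1° lat → SW at lon -88°, lat 77°.
Cell spans 2° lon × 1° lat. NE corner is SW corner plus one full cell.
latitude 78.000° N, longitude 86.000° W.

78.000° N, 86.000° W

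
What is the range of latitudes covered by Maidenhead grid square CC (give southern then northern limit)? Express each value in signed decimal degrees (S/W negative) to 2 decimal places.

Field C=2, C=2: +2·20° lon, +2·10° lat → SW at lon -140°, lat -70°.
Cell spans 20° lon × 10° lat.
south -70.00, north -60.00.

-70.00, -60.00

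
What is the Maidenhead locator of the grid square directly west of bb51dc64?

Longitude extended square 6; −1 → 5.
The latitude characters are unchanged.

BB51dc54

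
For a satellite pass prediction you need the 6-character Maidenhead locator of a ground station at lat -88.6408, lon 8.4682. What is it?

JA41fi

Offset from 180°W / 90°S: lon 188.4682°, lat 1.3592°.
Field: lon ⌊188.4682/20⌋ = 9 → J; lat ⌊1.3592/10⌋ = 0 → A.
Square: lon ⌊8.4682/2⌋ = 4; lat ⌊1.3592/1⌋ = 1.
Subsquare: lon ⌊0.4682/0.0833333⌋ = 5 → f; lat ⌊0.3592/0.0416667⌋ = 8 → i.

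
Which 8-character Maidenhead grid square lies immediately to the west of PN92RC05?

PN92qc95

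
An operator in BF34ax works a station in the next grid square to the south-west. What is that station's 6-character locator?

Longitude subsquare a = 0; −1 → -1, wraps to 23 = x, carry into square.
Longitude square 3; −1 → 2.
Latitude subsquare x = 23; −1 → 22 = w.

BF24xw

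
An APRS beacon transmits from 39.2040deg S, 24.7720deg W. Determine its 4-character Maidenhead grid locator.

HF70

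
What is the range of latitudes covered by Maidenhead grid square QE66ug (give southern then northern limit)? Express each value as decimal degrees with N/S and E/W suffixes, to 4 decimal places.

Field Q=16, E=4: +16·20° lon, +4·10° lat → SW at lon 140°, lat -50°.
Square 6, 6: +6·2° lon, +6·1° lat → SW at lon 152°, lat -44°.
Subsquare u=20, g=6: +20·0.0833333° lon, +6·0.0416667° lat → SW at lon 153.667°, lat -43.75°.
Cell spans 0.0833333° lon × 0.0416667° lat.
south 43.7500° S, north 43.7083° S.

43.7500° S, 43.7083° S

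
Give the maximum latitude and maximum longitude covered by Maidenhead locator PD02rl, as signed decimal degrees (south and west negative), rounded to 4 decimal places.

Field P=15, D=3: +15·20° lon, +3·10° lat → SW at lon 120°, lat -60°.
Square 0, 2: +0·2° lon, +2·1° lat → SW at lon 120°, lat -58°.
Subsquare r=17, l=11: +17·0.0833333° lon, +11·0.0416667° lat → SW at lon 121.417°, lat -57.5417°.
Cell spans 0.0833333° lon × 0.0416667° lat. NE corner is SW corner plus one full cell.
latitude -57.5000, longitude 121.5000.

-57.5000, 121.5000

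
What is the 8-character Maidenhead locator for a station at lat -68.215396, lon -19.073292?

Shift to the Maidenhead origin (180°W, 90°S): lon 160.92671, lat 21.78460.
Field (20°×10°, letters A–R): 160.92671/20 → 8 → I, 21.78460/10 → 2 → C; chars IC.
Square (2°×1°, digits 0–9): 0.92671/2 → 0, 1.78460/1 → 1; chars 01.
Subsquare (5′×2.5′, letters a–x): 0.92671/0.0833333 → 11 → l, 0.78460/0.0416667 → 18 → s; chars ls.
Extended square (30″×15″, digits 0–9): 0.01004/0.00833333 → 1, 0.03460/0.00416667 → 8; chars 18.

IC01ls18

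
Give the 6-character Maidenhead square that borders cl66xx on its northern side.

CL67xa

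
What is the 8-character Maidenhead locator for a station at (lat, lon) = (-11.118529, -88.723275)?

EH58pv31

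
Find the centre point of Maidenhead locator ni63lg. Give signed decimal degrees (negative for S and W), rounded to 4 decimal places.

-6.7292, 92.9583

Field N=13, I=8: +13·20° lon, +8·10° lat → SW at lon 80°, lat -10°.
Square 6, 3: +6·2° lon, +3·1° lat → SW at lon 92°, lat -7°.
Subsquare l=11, g=6: +11·0.0833333° lon, +6·0.0416667° lat → SW at lon 92.9167°, lat -6.75°.
Cell spans 0.0833333° lon × 0.0416667° lat. Centre is SW corner plus half of each.
latitude -6.7292, longitude 92.9583.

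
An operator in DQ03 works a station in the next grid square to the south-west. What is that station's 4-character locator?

Longitude square 0; −1 → -1, wraps to 9, carry into field.
Longitude field D = 3; −1 → 2 = C.
Latitude square 3; −1 → 2.

CQ92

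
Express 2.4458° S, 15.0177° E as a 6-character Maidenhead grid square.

JI77mn

Offset from 180°W / 90°S: lon 195.0177°, lat 87.5542°.
Field (20°×10°, letters A–R): lon ⌊195.0177/20⌋ = 9 → J; lat ⌊87.5542/10⌋ = 8 → I.
Square (2°×1°, digits 0–9): lon ⌊15.0177/2⌋ = 7; lat ⌊7.5542/1⌋ = 7.
Subsquare (5′×2.5′, letters a–x): lon ⌊1.0177/0.0833333⌋ = 12 → m; lat ⌊0.5542/0.0416667⌋ = 13 → n.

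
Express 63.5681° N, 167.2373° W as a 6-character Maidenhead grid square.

AP63jn

Offset from 180°W / 90°S: lon 12.7627°, lat 153.5681°.
Field (20°×10°, letters A–R): 12.7627/20 → 0 → A, 153.5681/10 → 15 → P; chars AP.
Square (2°×1°, digits 0–9): 12.7627/2 → 6, 3.5681/1 → 3; chars 63.
Subsquare (5′×2.5′, letters a–x): 0.7627/0.0833333 → 9 → j, 0.5681/0.0416667 → 13 → n; chars jn.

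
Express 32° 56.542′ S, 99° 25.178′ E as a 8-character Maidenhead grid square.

Offset from 180°W / 90°S: lon 279.41963°, lat 57.05763°.
Field: 279.41963/20 → 13 → N, 57.05763/10 → 5 → F; chars NF.
Square: 19.41963/2 → 9, 7.05763/1 → 7; chars 97.
Subsquare: 1.41963/0.0833333 → 17 → r, 0.05763/0.0416667 → 1 → b; chars rb.
Extended square: 0.00297/0.00833333 → 0, 0.01597/0.00416667 → 3; chars 03.

NF97rb03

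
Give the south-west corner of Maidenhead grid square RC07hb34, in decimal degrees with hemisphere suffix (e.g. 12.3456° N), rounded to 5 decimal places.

Field R=17, C=2: +17·20° lon, +2·10° lat → SW at lon 160°, lat -70°.
Square 0, 7: +0·2° lon, +7·1° lat → SW at lon 160°, lat -63°.
Subsquare h=7, b=1: +7·0.0833333° lon, +1·0.0416667° lat → SW at lon 160.583°, lat -62.9583°.
Extended square 3, 4: +3·0.00833333° lon, +4·0.00416667° lat → SW at lon 160.608°, lat -62.9417°.
latitude 62.94167° S, longitude 160.60833° E.

62.94167° S, 160.60833° E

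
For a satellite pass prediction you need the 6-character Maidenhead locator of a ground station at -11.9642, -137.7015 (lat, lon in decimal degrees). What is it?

CH18da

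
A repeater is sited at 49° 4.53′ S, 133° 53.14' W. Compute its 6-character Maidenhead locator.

CE30bw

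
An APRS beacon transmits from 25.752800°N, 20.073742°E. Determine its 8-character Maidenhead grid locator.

KL05as80

Add 180° to longitude and 90° to latitude: 200.07374, 115.75280.
Field: 200.07374/20 → 10 → K, 115.75280/10 → 11 → L; chars KL.
Square: 0.07374/2 → 0, 5.75280/1 → 5; chars 05.
Subsquare: 0.07374/0.0833333 → 0 → a, 0.75280/0.0416667 → 18 → s; chars as.
Extended square: 0.07374/0.00833333 → 8, 0.00280/0.00416667 → 0; chars 80.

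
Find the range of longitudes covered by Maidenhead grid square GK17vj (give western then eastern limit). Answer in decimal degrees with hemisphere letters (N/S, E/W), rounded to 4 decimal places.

56.2500° W, 56.1667° W

Field G=6, K=10: +6·20° lon, +10·10° lat → SW at lon -60°, lat 10°.
Square 1, 7: +1·2° lon, +7·1° lat → SW at lon -58°, lat 17°.
Subsquare v=21, j=9: +21·0.0833333° lon, +9·0.0416667° lat → SW at lon -56.25°, lat 17.375°.
Cell spans 0.0833333° lon × 0.0416667° lat.
west 56.2500° W, east 56.1667° W.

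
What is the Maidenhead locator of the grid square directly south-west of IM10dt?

IM10cs

Longitude subsquare d = 3; −1 → 2 = c.
Latitude subsquare t = 19; −1 → 18 = s.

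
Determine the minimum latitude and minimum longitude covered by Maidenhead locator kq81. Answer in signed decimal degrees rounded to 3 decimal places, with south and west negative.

Field K=10, Q=16: +10·20° lon, +16·10° lat → SW at lon 20°, lat 70°.
Square 8, 1: +8·2° lon, +1·1° lat → SW at lon 36°, lat 71°.
latitude 71.000, longitude 36.000.

71.000, 36.000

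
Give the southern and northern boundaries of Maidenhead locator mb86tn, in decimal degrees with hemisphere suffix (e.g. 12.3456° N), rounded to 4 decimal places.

73.4583° S, 73.4167° S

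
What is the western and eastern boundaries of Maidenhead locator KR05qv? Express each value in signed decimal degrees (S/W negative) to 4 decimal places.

21.3333, 21.4167

Field K=10, R=17: +10·20° lon, +17·10° lat → SW at lon 20°, lat 80°.
Square 0, 5: +0·2° lon, +5·1° lat → SW at lon 20°, lat 85°.
Subsquare q=16, v=21: +16·0.0833333° lon, +21·0.0416667° lat → SW at lon 21.3333°, lat 85.875°.
Cell spans 0.0833333° lon × 0.0416667° lat.
west 21.3333, east 21.4167.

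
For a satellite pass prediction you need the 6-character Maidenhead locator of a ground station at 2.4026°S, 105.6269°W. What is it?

DI77eo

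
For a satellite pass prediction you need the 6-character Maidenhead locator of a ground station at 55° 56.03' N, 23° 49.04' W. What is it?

Shift to the Maidenhead origin (180°W, 90°S): lon 156.1827, lat 145.9338.
Field: lon ⌊156.1827/20⌋ = 7 → H; lat ⌊145.9338/10⌋ = 14 → O.
Square: lon ⌊16.1827/2⌋ = 8; lat ⌊5.9338/1⌋ = 5.
Subsquare: lon ⌊0.1827/0.0833333⌋ = 2 → c; lat ⌊0.9338/0.0416667⌋ = 22 → w.

HO85cw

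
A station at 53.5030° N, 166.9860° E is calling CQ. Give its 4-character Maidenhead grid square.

RO33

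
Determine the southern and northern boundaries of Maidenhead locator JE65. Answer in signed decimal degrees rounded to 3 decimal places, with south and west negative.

-45.000, -44.000

Field J=9, E=4: +9·20° lon, +4·10° lat → SW at lon 0°, lat -50°.
Square 6, 5: +6·2° lon, +5·1° lat → SW at lon 12°, lat -45°.
Cell spans 2° lon × 1° lat.
south -45.000, north -44.000.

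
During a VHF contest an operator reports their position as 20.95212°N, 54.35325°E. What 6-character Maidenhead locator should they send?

LL70ew

Add 180° to longitude and 90° to latitude: 234.3533, 110.9521.
Field: lon ⌊234.3533/20⌋ = 11 → L; lat ⌊110.9521/10⌋ = 11 → L.
Square: lon ⌊14.3533/2⌋ = 7; lat ⌊0.9521/1⌋ = 0.
Subsquare: lon ⌊0.3533/0.0833333⌋ = 4 → e; lat ⌊0.9521/0.0416667⌋ = 22 → w.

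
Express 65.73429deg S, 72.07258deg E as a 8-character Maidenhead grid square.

Offset from 180°W / 90°S: lon 252.07258°, lat 24.26571°.
Field: lon ⌊252.07258/20⌋ = 12 → M; lat ⌊24.26571/10⌋ = 2 → C.
Square: lon ⌊12.07258/2⌋ = 6; lat ⌊4.26571/1⌋ = 4.
Subsquare: lon ⌊0.07258/0.0833333⌋ = 0 → a; lat ⌊0.26571/0.0416667⌋ = 6 → g.
Extended square: lon ⌊0.07258/0.00833333⌋ = 8; lat ⌊0.01571/0.00416667⌋ = 3.

MC64ag83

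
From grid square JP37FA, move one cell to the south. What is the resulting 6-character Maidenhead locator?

JP36fx

Latitude subsquare a = 0; −1 → -1, wraps to 23 = x, carry into square.
Latitude square 7; −1 → 6.
The longitude characters are unchanged.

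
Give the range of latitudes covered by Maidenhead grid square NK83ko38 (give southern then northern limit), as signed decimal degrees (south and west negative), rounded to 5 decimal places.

13.61667, 13.62083

Field N=13, K=10: +13·20° lon, +10·10° lat → SW at lon 80°, lat 10°.
Square 8, 3: +8·2° lon, +3·1° lat → SW at lon 96°, lat 13°.
Subsquare k=10, o=14: +10·0.0833333° lon, +14·0.0416667° lat → SW at lon 96.8333°, lat 13.5833°.
Extended square 3, 8: +3·0.00833333° lon, +8·0.00416667° lat → SW at lon 96.8583°, lat 13.6167°.
Cell spans 0.00833333° lon × 0.00416667° lat.
south 13.61667, north 13.62083.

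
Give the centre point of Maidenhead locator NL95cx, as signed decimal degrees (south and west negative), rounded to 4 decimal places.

Field N=13, L=11: +13·20° lon, +11·10° lat → SW at lon 80°, lat 20°.
Square 9, 5: +9·2° lon, +5·1° lat → SW at lon 98°, lat 25°.
Subsquare c=2, x=23: +2·0.0833333° lon, +23·0.0416667° lat → SW at lon 98.1667°, lat 25.9583°.
Cell spans 0.0833333° lon × 0.0416667° lat. Centre is SW corner plus half of each.
latitude 25.9792, longitude 98.2083.

25.9792, 98.2083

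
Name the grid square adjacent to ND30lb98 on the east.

ND30mb08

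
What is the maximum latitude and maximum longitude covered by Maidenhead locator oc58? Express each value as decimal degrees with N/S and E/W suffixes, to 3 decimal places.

Field O=14, C=2: +14·20° lon, +2·10° lat → SW at lon 100°, lat -70°.
Square 5, 8: +5·2° lon, +8·1° lat → SW at lon 110°, lat -62°.
Cell spans 2° lon × 1° lat. NE corner is SW corner plus one full cell.
latitude 61.000° S, longitude 112.000° E.

61.000° S, 112.000° E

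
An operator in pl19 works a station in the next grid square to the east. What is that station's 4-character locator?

Longitude square 1; +1 → 2.
The latitude characters are unchanged.

PL29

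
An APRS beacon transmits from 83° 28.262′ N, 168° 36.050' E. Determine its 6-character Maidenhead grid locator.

RR43hl

Add 180° to longitude and 90° to latitude: 348.6008, 173.4710.
Field: lon ⌊348.6008/20⌋ = 17 → R; lat ⌊173.4710/10⌋ = 17 → R.
Square: lon ⌊8.6008/2⌋ = 4; lat ⌊3.4710/1⌋ = 3.
Subsquare: lon ⌊0.6008/0.0833333⌋ = 7 → h; lat ⌊0.4710/0.0416667⌋ = 11 → l.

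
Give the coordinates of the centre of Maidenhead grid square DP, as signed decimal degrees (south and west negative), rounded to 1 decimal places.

65.0, -110.0

Field D=3, P=15: +3·20° lon, +15·10° lat → SW at lon -120°, lat 60°.
Cell spans 20° lon × 10° lat. Centre is SW corner plus half of each.
latitude 65.0, longitude -110.0.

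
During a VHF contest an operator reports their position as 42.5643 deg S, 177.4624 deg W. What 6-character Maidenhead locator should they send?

Shift to the Maidenhead origin (180°W, 90°S): lon 2.5376, lat 47.4357.
Field: lon ⌊2.5376/20⌋ = 0 → A; lat ⌊47.4357/10⌋ = 4 → E.
Square: lon ⌊2.5376/2⌋ = 1; lat ⌊7.4357/1⌋ = 7.
Subsquare: lon ⌊0.5376/0.0833333⌋ = 6 → g; lat ⌊0.4357/0.0416667⌋ = 10 → k.

AE17gk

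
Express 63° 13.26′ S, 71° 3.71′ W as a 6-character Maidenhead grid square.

FC46ls

Add 180° to longitude and 90° to latitude: 108.9382, 26.7790.
Field: 108.9382/20 → 5 → F, 26.7790/10 → 2 → C; chars FC.
Square: 8.9382/2 → 4, 6.7790/1 → 6; chars 46.
Subsquare: 0.9382/0.0833333 → 11 → l, 0.7790/0.0416667 → 18 → s; chars ls.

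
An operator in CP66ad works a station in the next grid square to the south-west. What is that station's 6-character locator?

CP56xc

Longitude subsquare a = 0; −1 → -1, wraps to 23 = x, carry into square.
Longitude square 6; −1 → 5.
Latitude subsquare d = 3; −1 → 2 = c.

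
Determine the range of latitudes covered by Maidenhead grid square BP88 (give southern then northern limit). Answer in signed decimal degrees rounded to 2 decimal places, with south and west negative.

68.00, 69.00

Field B=1, P=15: +1·20° lon, +15·10° lat → SW at lon -160°, lat 60°.
Square 8, 8: +8·2° lon, +8·1° lat → SW at lon -144°, lat 68°.
Cell spans 2° lon × 1° lat.
south 68.00, north 69.00.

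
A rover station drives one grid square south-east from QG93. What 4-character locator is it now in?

RG02

Longitude square 9; +1 → 10, wraps to 0, carry into field.
Longitude field Q = 16; +1 → 17 = R.
Latitude square 3; −1 → 2.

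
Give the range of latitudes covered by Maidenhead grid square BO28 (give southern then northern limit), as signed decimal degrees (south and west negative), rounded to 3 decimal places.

58.000, 59.000

Field B=1, O=14: +1·20° lon, +14·10° lat → SW at lon -160°, lat 50°.
Square 2, 8: +2·2° lon, +8·1° lat → SW at lon -156°, lat 58°.
Cell spans 2° lon × 1° lat.
south 58.000, north 59.000.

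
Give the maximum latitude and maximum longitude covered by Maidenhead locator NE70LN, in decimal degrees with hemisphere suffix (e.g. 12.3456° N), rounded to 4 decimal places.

49.4167° S, 95.0000° E

Field N=13, E=4: +13·20° lon, +4·10° lat → SW at lon 80°, lat -50°.
Square 7, 0: +7·2° lon, +0·1° lat → SW at lon 94°, lat -50°.
Subsquare l=11, n=13: +11·0.0833333° lon, +13·0.0416667° lat → SW at lon 94.9167°, lat -49.4583°.
Cell spans 0.0833333° lon × 0.0416667° lat. NE corner is SW corner plus one full cell.
latitude 49.4167° S, longitude 95.0000° E.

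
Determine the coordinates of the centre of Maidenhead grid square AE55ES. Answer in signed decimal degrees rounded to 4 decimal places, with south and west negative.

Field A=0, E=4: +0·20° lon, +4·10° lat → SW at lon -180°, lat -50°.
Square 5, 5: +5·2° lon, +5·1° lat → SW at lon -170°, lat -45°.
Subsquare e=4, s=18: +4·0.0833333° lon, +18·0.0416667° lat → SW at lon -169.667°, lat -44.25°.
Cell spans 0.0833333° lon × 0.0416667° lat. Centre is SW corner plus half of each.
latitude -44.2292, longitude -169.6250.

-44.2292, -169.6250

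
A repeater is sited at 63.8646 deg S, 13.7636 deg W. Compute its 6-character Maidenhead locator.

Shift to the Maidenhead origin (180°W, 90°S): lon 166.2364, lat 26.1354.
Field (20°×10°, letters A–R): 166.2364/20 → 8 → I, 26.1354/10 → 2 → C; chars IC.
Square (2°×1°, digits 0–9): 6.2364/2 → 3, 6.1354/1 → 6; chars 36.
Subsquare (5′×2.5′, letters a–x): 0.2364/0.0833333 → 2 → c, 0.1354/0.0416667 → 3 → d; chars cd.

IC36cd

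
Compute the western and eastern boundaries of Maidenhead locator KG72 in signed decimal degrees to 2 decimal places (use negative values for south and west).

34.00, 36.00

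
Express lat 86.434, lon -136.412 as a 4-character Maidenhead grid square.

CR16

Offset from 180°W / 90°S: lon 43.59°, lat 176.43°.
Field: 43.59/20 → 2 → C, 176.43/10 → 17 → R; chars CR.
Square: 3.59/2 → 1, 6.43/1 → 6; chars 16.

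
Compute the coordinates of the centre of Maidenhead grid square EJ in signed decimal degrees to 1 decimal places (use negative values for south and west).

Field E=4, J=9: +4·20° lon, +9·10° lat → SW at lon -100°, lat 0°.
Cell spans 20° lon × 10° lat. Centre is SW corner plus half of each.
latitude 5.0, longitude -90.0.

5.0, -90.0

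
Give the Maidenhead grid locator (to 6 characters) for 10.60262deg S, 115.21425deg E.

OH79oj

Offset from 180°W / 90°S: lon 295.2142°, lat 79.3974°.
Field: lon ⌊295.2142/20⌋ = 14 → O; lat ⌊79.3974/10⌋ = 7 → H.
Square: lon ⌊15.2142/2⌋ = 7; lat ⌊9.3974/1⌋ = 9.
Subsquare: lon ⌊1.2142/0.0833333⌋ = 14 → o; lat ⌊0.3974/0.0416667⌋ = 9 → j.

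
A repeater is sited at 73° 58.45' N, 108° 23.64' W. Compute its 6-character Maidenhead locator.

Shift to the Maidenhead origin (180°W, 90°S): lon 71.6060, lat 163.9742.
Field: 71.6060/20 → 3 → D, 163.9742/10 → 16 → Q; chars DQ.
Square: 11.6060/2 → 5, 3.9742/1 → 3; chars 53.
Subsquare: 1.6060/0.0833333 → 19 → t, 0.9742/0.0416667 → 23 → x; chars tx.

DQ53tx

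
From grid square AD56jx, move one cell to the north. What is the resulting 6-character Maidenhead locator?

AD57ja

Latitude subsquare x = 23; +1 → 24, wraps to 0 = a, carry into square.
Latitude square 6; +1 → 7.
The longitude characters are unchanged.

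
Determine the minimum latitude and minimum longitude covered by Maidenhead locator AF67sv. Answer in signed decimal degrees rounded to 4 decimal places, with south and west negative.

Field A=0, F=5: +0·20° lon, +5·10° lat → SW at lon -180°, lat -40°.
Square 6, 7: +6·2° lon, +7·1° lat → SW at lon -168°, lat -33°.
Subsquare s=18, v=21: +18·0.0833333° lon, +21·0.0416667° lat → SW at lon -166.5°, lat -32.125°.
latitude -32.1250, longitude -166.5000.

-32.1250, -166.5000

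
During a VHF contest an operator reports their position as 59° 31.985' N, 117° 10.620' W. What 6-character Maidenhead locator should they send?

Add 180° to longitude and 90° to latitude: 62.8230, 149.5331.
Field: lon ⌊62.8230/20⌋ = 3 → D; lat ⌊149.5331/10⌋ = 14 → O.
Square: lon ⌊2.8230/2⌋ = 1; lat ⌊9.5331/1⌋ = 9.
Subsquare: lon ⌊0.8230/0.0833333⌋ = 9 → j; lat ⌊0.5331/0.0416667⌋ = 12 → m.

DO19jm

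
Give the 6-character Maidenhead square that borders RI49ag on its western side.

RI39xg

Longitude subsquare a = 0; −1 → -1, wraps to 23 = x, carry into square.
Longitude square 4; −1 → 3.
The latitude characters are unchanged.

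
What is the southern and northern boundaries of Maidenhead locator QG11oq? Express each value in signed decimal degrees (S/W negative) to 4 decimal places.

-28.3333, -28.2917

Field Q=16, G=6: +16·20° lon, +6·10° lat → SW at lon 140°, lat -30°.
Square 1, 1: +1·2° lon, +1·1° lat → SW at lon 142°, lat -29°.
Subsquare o=14, q=16: +14·0.0833333° lon, +16·0.0416667° lat → SW at lon 143.167°, lat -28.3333°.
Cell spans 0.0833333° lon × 0.0416667° lat.
south -28.3333, north -28.2917.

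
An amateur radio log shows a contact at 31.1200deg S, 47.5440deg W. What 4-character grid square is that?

Offset from 180°W / 90°S: lon 132.46°, lat 58.88°.
Field: 132.46/20 → 6 → G, 58.88/10 → 5 → F; chars GF.
Square: 12.46/2 → 6, 8.88/1 → 8; chars 68.

GF68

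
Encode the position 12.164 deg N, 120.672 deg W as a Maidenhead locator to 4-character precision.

CK92

Add 180° to longitude and 90° to latitude: 59.33, 102.16.
Field: 59.33/20 → 2 → C, 102.16/10 → 10 → K; chars CK.
Square: 19.33/2 → 9, 2.16/1 → 2; chars 92.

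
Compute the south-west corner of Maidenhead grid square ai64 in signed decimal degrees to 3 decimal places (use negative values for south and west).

-6.000, -168.000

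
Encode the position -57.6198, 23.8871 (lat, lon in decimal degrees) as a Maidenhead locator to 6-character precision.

Offset from 180°W / 90°S: lon 203.8871°, lat 32.3802°.
Field: lon ⌊203.8871/20⌋ = 10 → K; lat ⌊32.3802/10⌋ = 3 → D.
Square: lon ⌊3.8871/2⌋ = 1; lat ⌊2.3802/1⌋ = 2.
Subsquare: lon ⌊1.8871/0.0833333⌋ = 22 → w; lat ⌊0.3802/0.0416667⌋ = 9 → j.

KD12wj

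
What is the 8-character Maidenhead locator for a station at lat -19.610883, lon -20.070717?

Offset from 180°W / 90°S: lon 159.92928°, lat 70.38912°.
Field (20°×10°, letters A–R): 159.92928/20 → 7 → H, 70.38912/10 → 7 → H; chars HH.
Square (2°×1°, digits 0–9): 19.92928/2 → 9, 0.38912/1 → 0; chars 90.
Subsquare (5′×2.5′, letters a–x): 1.92928/0.0833333 → 23 → x, 0.38912/0.0416667 → 9 → j; chars xj.
Extended square (30″×15″, digits 0–9): 0.01262/0.00833333 → 1, 0.01412/0.00416667 → 3; chars 13.

HH90xj13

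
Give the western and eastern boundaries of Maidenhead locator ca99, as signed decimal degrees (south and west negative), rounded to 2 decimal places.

Field C=2, A=0: +2·20° lon, +0·10° lat → SW at lon -140°, lat -90°.
Square 9, 9: +9·2° lon, +9·1° lat → SW at lon -122°, lat -81°.
Cell spans 2° lon × 1° lat.
west -122.00, east -120.00.

-122.00, -120.00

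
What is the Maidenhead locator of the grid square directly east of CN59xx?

CN69ax

Longitude subsquare x = 23; +1 → 24, wraps to 0 = a, carry into square.
Longitude square 5; +1 → 6.
The latitude characters are unchanged.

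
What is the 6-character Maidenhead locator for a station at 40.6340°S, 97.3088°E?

Add 180° to longitude and 90° to latitude: 277.3088, 49.3660.
Field: 277.3088/20 → 13 → N, 49.3660/10 → 4 → E; chars NE.
Square: 17.3088/2 → 8, 9.3660/1 → 9; chars 89.
Subsquare: 1.3088/0.0833333 → 15 → p, 0.3660/0.0416667 → 8 → i; chars pi.

NE89pi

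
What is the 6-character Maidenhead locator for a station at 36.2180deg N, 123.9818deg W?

CM86af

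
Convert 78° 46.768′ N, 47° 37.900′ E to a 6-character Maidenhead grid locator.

LQ38ts

Shift to the Maidenhead origin (180°W, 90°S): lon 227.6317, lat 168.7795.
Field: lon ⌊227.6317/20⌋ = 11 → L; lat ⌊168.7795/10⌋ = 16 → Q.
Square: lon ⌊7.6317/2⌋ = 3; lat ⌊8.7795/1⌋ = 8.
Subsquare: lon ⌊1.6317/0.0833333⌋ = 19 → t; lat ⌊0.7795/0.0416667⌋ = 18 → s.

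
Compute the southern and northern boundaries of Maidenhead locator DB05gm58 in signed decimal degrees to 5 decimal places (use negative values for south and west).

-74.46667, -74.46250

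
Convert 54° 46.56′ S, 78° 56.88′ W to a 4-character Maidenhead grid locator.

Offset from 180°W / 90°S: lon 101.05°, lat 35.22°.
Field: 101.05/20 → 5 → F, 35.22/10 → 3 → D; chars FD.
Square: 1.05/2 → 0, 5.22/1 → 5; chars 05.

FD05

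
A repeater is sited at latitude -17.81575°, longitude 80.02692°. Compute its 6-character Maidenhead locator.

Offset from 180°W / 90°S: lon 260.0269°, lat 72.1842°.
Field: lon ⌊260.0269/20⌋ = 13 → N; lat ⌊72.1842/10⌋ = 7 → H.
Square: lon ⌊0.0269/2⌋ = 0; lat ⌊2.1842/1⌋ = 2.
Subsquare: lon ⌊0.0269/0.0833333⌋ = 0 → a; lat ⌊0.1842/0.0416667⌋ = 4 → e.

NH02ae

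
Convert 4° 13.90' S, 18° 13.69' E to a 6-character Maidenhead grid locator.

Add 180° to longitude and 90° to latitude: 198.2282, 85.7683.
Field: lon ⌊198.2282/20⌋ = 9 → J; lat ⌊85.7683/10⌋ = 8 → I.
Square: lon ⌊18.2282/2⌋ = 9; lat ⌊5.7683/1⌋ = 5.
Subsquare: lon ⌊0.2282/0.0833333⌋ = 2 → c; lat ⌊0.7683/0.0416667⌋ = 18 → s.

JI95cs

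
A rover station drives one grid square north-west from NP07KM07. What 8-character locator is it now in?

NP07jm98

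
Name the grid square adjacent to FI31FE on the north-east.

FI31gf

Longitude subsquare f = 5; +1 → 6 = g.
Latitude subsquare e = 4; +1 → 5 = f.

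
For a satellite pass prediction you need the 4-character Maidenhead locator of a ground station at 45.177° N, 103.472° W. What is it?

DN85

Add 180° to longitude and 90° to latitude: 76.53, 135.18.
Field (20°×10°, letters A–R): 76.53/20 → 3 → D, 135.18/10 → 13 → N; chars DN.
Square (2°×1°, digits 0–9): 16.53/2 → 8, 5.18/1 → 5; chars 85.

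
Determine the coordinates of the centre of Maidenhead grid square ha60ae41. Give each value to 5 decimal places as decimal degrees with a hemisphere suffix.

Field H=7, A=0: +7·20° lon, +0·10° lat → SW at lon -40°, lat -90°.
Square 6, 0: +6·2° lon, +0·1° lat → SW at lon -28°, lat -90°.
Subsquare a=0, e=4: +0·0.0833333° lon, +4·0.0416667° lat → SW at lon -28°, lat -89.8333°.
Extended square 4, 1: +4·0.00833333° lon, +1·0.00416667° lat → SW at lon -27.9667°, lat -89.8292°.
Cell spans 0.00833333° lon × 0.00416667° lat. Centre is SW corner plus half of each.
latitude 89.82708° S, longitude 27.96250° W.

89.82708° S, 27.96250° W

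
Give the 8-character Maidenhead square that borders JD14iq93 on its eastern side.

JD14jq03

Longitude extended square 9; +1 → 10, wraps to 0, carry into subsquare.
Longitude subsquare i = 8; +1 → 9 = j.
The latitude characters are unchanged.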